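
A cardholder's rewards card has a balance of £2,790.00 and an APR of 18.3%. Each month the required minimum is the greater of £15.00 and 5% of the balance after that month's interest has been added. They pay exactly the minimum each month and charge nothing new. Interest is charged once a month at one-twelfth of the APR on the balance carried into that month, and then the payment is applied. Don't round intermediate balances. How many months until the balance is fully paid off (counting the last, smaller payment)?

Monthly rate r = 18.3%/12 = 1.525% = 0.01525.
While 5% of the post-interest balance exceeds £15.00, each month B ← (B·(1+r))·(1 − 0.05), i.e. B shrinks by the factor (1+r)·0.95 = 0.96449.
This holds for months 1–63. Entering month 64 the balance is £285.95; 5% of the post-interest balance is now below £15.00, so the flat £15.00 minimum applies from here.
From month 64 a fixed £15.00 at rate r clears £285.95 in 23 more payments. Total: 63 + 23 = 86 months.

86 months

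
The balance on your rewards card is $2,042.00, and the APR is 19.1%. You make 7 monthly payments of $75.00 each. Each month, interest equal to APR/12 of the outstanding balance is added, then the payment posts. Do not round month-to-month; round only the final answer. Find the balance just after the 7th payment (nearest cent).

$1,729.92

Monthly rate r = 19.1%/12 = 1.59167% = 0.0159167.
Each month: B ← B·(1+r) − $75.00.
Month 1: interest $32.50; balance after payment $1,999.50.
Month 2: interest $31.83; balance after payment $1,956.33.
Month 3: interest $31.14; balance after payment $1,912.47.
Month 4: interest $30.44; balance after payment $1,867.91.
Month 5: interest $29.73; balance after payment $1,822.64.
Month 6: interest $29.01; balance after payment $1,776.65.
Month 7: interest $28.28; balance after payment $1,729.92.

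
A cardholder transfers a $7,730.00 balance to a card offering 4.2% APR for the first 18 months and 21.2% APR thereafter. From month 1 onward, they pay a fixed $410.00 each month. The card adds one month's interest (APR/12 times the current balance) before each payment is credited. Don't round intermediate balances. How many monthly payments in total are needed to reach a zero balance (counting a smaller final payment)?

Promo months 1–18 at r₀ = 4.2%/12 = 0.0035; months 19+ at r₁ = 21.2%/12 = 0.0176667.
After month 18: iterate B ← B·(1+r₀) − $410.00 for 18 months → $628.04.
Then at r₁ with $410.00/mo: n₂ = −ln(1 − r₁·B/P)/ln(1+r₁) ≈ 1.57 → 2 more payments.

20 payments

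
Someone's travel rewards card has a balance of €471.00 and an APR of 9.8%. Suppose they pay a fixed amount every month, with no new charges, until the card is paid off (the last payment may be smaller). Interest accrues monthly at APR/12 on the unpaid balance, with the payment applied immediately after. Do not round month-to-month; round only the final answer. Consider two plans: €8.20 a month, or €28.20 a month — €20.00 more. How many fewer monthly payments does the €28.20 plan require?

Monthly rate r = 9.8%/12 = 0.816667% = 0.00816667.
At €8.20/mo: n = ⌈−ln(1 − rB₀/P)/ln(1+r)⌉ = 78 payments (last €6.94); total interest = total paid − €471.00 = €167.34.
At €28.20/mo: 19 payments (last €0.85); total interest €37.45.
Payments saved = 78 − 19 = 59.

59 fewer payments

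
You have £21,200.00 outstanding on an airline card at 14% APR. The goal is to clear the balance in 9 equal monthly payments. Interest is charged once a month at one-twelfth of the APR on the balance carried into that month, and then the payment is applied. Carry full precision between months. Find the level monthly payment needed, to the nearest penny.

£2,495.09

Monthly rate r = 14%/12 = 1.16667% = 0.0116667.
Level-payment amortization: P = B₀·r / (1 − (1+r)^(−n)) = 21200.00·0.0116667 / (1 − 1.01167^(−9)).
Denominator 1 − (1+r)^(−9) = 0.0991281142.
P = 247.333 / 0.0991281142 ≈ 2495.09.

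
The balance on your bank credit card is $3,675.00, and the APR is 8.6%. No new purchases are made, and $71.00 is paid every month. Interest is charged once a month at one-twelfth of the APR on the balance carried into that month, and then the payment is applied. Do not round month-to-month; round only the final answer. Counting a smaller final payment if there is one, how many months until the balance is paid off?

Monthly rate r = 8.6%/12 = 0.716667% = 0.00716667.
Recurrence: B ← B·(1+r) − $71.00.
Month 1: interest $26.34; balance after payment $3,630.34.
Month 2: interest $26.02; balance after payment $3,585.35.
Closed form: n = −ln(1 − rB₀/P)/ln(1+r) = −ln(0.62905)/ln(1.00717) ≈ 64.912, so the balance reaches zero during payment 65.

65 months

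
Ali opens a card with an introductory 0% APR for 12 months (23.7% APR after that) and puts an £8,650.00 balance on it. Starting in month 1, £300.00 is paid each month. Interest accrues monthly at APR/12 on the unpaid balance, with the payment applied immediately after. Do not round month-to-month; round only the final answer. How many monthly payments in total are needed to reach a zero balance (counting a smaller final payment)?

33 payments

Promo months 1–12 at r₀ = 0%/12 = 0; months 13+ at r₁ = 23.7%/12 = 0.01975.
After month 12 (no interest yet): B = £8,650.00 − 12·£300.00 = £5,050.00.
Then at r₁ with £300.00/mo: n₂ = −ln(1 − r₁·B/P)/ln(1+r₁) ≈ 20.66 → 21 more payments.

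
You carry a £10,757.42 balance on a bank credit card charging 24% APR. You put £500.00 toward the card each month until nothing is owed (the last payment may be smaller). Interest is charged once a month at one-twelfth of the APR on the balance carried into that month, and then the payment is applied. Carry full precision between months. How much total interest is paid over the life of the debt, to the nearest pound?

Monthly rate r = 24%/12 = 2% = 0.02.
Payoff takes n = ⌈−ln(1 − rB₀/P)/ln(1+r)⌉ = ⌈28.412⌉ = 29 payments; the last is £207.39.
Total paid = 28·£500.00 + £207.39 = £14,207.39.
Total interest = total paid − principal = £14,207.39 − £10,757.42 = £3,449.97.

£3,450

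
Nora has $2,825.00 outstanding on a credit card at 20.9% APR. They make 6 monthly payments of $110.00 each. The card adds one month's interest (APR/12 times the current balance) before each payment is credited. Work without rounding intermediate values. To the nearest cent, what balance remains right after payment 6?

$2,443.96

Monthly rate r = 20.9%/12 = 1.74167% = 0.0174167.
Each month: B ← B·(1+r) − $110.00.
Month 1: interest $49.20; balance after payment $2,764.20.
Month 2: interest $48.14; balance after payment $2,702.35.
Month 3: interest $47.07; balance after payment $2,639.41.
Month 4: interest $45.97; balance after payment $2,575.38.
Month 5: interest $44.85; balance after payment $2,510.24.
Month 6: interest $43.72; balance after payment $2,443.96.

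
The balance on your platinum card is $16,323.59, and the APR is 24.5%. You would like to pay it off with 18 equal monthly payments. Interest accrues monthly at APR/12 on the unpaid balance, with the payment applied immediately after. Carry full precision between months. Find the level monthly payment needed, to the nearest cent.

Monthly rate r = 24.5%/12 = 2.04167% = 0.0204167.
Level-payment amortization: P = B₀·r / (1 − (1+r)^(−n)) = 16323.59·0.0204167 / (1 − 1.02042^(−18)).
Denominator 1 − (1+r)^(−18) = 0.304968931.
P = 333.273 / 0.304968931 ≈ 1092.81.

$1,092.81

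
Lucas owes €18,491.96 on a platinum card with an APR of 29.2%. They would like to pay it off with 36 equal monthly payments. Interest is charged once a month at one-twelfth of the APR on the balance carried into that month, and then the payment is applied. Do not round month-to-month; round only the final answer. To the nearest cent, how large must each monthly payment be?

€776.93

Monthly rate r = 29.2%/12 = 2.43333% = 0.0243333.
Level-payment amortization: P = B₀·r / (1 − (1+r)^(−n)) = 18491.96·0.0243333 / (1 − 1.02433^(−36)).
Denominator 1 − (1+r)^(−36) = 0.579163887.
P = 449.971 / 0.579163887 ≈ 776.93.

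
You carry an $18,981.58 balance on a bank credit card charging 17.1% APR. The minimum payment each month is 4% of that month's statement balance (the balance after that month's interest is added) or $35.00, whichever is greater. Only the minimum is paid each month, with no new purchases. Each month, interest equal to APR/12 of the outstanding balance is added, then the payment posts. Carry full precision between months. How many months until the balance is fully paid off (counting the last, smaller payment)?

147 months

Monthly rate r = 17.1%/12 = 1.425% = 0.01425.
While 4% of the post-interest balance exceeds $35.00, each month B ← (B·(1+r))·(1 − 0.04), i.e. B shrinks by the factor (1+r)·0.96 = 0.97368.
This holds for months 1–116. Entering month 117 the balance is $860.24; 4% of the post-interest balance is now below $35.00, so the flat $35.00 minimum applies from here.
From month 117 a fixed $35.00 at rate r clears $860.24 in 31 more payments. Total: 116 + 31 = 147 months.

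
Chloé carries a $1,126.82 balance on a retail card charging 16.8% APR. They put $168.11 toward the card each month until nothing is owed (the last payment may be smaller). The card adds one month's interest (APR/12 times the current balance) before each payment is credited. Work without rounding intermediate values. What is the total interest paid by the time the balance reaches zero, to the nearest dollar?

Monthly rate r = 16.8%/12 = 1.4% = 0.014.
Payoff takes n = ⌈−ln(1 − rB₀/P)/ln(1+r)⌉ = ⌈7.088⌉ = 8 payments; the last is $14.84.
Total paid = 7·$168.11 + $14.84 = $1,191.61.
Total interest = total paid − principal = $1,191.61 − $1,126.82 = $64.79.

$65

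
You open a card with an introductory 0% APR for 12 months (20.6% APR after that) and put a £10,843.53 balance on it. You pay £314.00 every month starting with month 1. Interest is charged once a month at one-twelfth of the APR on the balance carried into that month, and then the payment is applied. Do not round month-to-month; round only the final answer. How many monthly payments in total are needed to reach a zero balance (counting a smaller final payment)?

Promo months 1–12 at r₀ = 0%/12 = 0; months 13+ at r₁ = 20.6%/12 = 0.0171667.
After month 12 (no interest yet): B = £10,843.53 − 12·£314.00 = £7,075.53.
Then at r₁ with £314.00/mo: n₂ = −ln(1 − r₁·B/P)/ln(1+r₁) ≈ 28.74 → 29 more payments.

41 months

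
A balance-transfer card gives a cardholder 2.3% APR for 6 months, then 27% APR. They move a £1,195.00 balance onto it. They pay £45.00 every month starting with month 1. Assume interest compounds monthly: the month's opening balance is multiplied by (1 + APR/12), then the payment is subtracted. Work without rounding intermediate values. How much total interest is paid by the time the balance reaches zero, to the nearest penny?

Promo months 1–6 at r₀ = 2.3%/12 = 0.00191667; months 7+ at r₁ = 27%/12 = 0.0225.
After month 6: iterate B ← B·(1+r₀) − £45.00 for 6 months → £937.51.
Then at r₁ with £45.00/mo: n₂ = −ln(1 − r₁·B/P)/ln(1+r₁) ≈ 28.43 → 29 more payments.
Total paid = 34·£45.00 + £19.37 = £1,549.37; interest = £1,549.37 − £1,195.00 = £354.37.

£354.37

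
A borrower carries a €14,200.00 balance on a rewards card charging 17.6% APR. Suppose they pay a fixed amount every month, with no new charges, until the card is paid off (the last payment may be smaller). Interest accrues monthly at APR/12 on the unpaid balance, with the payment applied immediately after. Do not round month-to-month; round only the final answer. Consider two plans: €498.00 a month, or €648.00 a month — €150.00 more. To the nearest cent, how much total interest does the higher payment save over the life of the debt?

Monthly rate r = 17.6%/12 = 1.46667% = 0.0146667.
At €498.00/mo: n = ⌈−ln(1 − rB₀/P)/ln(1+r)⌉ = 38 payments (last €100.23); total interest = total paid − €14,200.00 = €4,326.23.
At €648.00/mo: 27 payments (last €408.69); total interest €3,056.69.
Interest saved = €4,326.23 − €3,056.69 = €1,269.54.

€1,269.54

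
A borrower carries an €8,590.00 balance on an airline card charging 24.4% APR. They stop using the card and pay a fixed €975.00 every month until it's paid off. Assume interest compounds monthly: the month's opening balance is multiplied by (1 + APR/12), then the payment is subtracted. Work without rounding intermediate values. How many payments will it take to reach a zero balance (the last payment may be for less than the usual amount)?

10 months

Monthly rate r = 24.4%/12 = 2.03333% = 0.0203333.
Recurrence: B ← B·(1+r) − €975.00.
Month 1: interest €174.66; balance after payment €7,789.66.
Month 2: interest €158.39; balance after payment €6,973.05.
Closed form: n = −ln(1 − rB₀/P)/ln(1+r) = −ln(0.82086)/ln(1.02033) ≈ 9.807, so the balance reaches zero during payment 10.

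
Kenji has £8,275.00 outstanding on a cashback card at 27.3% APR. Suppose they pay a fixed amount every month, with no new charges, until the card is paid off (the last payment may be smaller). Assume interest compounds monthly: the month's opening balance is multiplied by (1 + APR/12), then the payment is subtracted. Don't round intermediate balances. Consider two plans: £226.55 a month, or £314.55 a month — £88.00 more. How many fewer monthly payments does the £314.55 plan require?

39 fewer payments

Monthly rate r = 27.3%/12 = 2.275% = 0.02275.
At £226.55/mo: n = ⌈−ln(1 − rB₀/P)/ln(1+r)⌉ = 80 payments (last £5.78); total interest = total paid − £8,275.00 = £9,628.23.
At £314.55/mo: 41 payments (last £178.86); total interest £4,485.86.
Payments saved = 80 − 41 = 39.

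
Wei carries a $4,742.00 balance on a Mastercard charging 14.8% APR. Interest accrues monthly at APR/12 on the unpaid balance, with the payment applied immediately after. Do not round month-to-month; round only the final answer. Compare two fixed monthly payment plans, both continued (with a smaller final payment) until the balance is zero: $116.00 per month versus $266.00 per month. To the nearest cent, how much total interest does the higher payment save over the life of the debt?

$1,250.69

Monthly rate r = 14.8%/12 = 1.23333% = 0.0123333.
At $116.00/mo: n = ⌈−ln(1 − rB₀/P)/ln(1+r)⌉ = 58 payments (last $26.99); total interest = total paid − $4,742.00 = $1,896.99.
At $266.00/mo: 21 payments (last $68.30); total interest $646.30.
Interest saved = $1,896.99 − $646.30 = $1,250.69.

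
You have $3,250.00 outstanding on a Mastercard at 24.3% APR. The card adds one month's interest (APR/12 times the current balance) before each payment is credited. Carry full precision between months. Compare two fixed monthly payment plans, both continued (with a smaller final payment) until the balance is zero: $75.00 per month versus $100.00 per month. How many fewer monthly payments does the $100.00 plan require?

Monthly rate r = 24.3%/12 = 2.025% = 0.02025.
At $75.00/mo: n = ⌈−ln(1 − rB₀/P)/ln(1+r)⌉ = 105 payments (last $55.08); total interest = total paid − $3,250.00 = $4,605.08.
At $100.00/mo: 54 payments (last $54.03); total interest $2,104.03.
Payments saved = 105 − 54 = 51.

51 fewer payments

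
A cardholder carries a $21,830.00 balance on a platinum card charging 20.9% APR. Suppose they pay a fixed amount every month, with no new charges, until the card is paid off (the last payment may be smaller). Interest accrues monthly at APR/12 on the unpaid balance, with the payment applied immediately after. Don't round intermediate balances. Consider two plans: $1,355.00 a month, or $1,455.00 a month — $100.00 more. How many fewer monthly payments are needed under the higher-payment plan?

2 fewer payments

Monthly rate r = 20.9%/12 = 1.74167% = 0.0174167.
At $1,355.00/mo: n = ⌈−ln(1 − rB₀/P)/ln(1+r)⌉ = 20 payments (last $99.86); total interest = total paid − $21,830.00 = $4,014.86.
At $1,455.00/mo: 18 payments (last $790.35); total interest $3,695.35.
Payments saved = 20 − 18 = 2.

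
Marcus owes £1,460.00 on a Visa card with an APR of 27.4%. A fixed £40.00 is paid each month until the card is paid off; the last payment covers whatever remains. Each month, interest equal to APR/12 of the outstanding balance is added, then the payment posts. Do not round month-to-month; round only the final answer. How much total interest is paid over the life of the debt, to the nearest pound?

£1,716

Monthly rate r = 27.4%/12 = 2.28333% = 0.0228333.
Payoff takes n = ⌈−ln(1 − rB₀/P)/ln(1+r)⌉ = ⌈79.386⌉ = 80 payments; the last is £15.54.
Total paid = 79·£40.00 + £15.54 = £3,175.54.
Total interest = total paid − principal = £3,175.54 − £1,460.00 = £1,715.54.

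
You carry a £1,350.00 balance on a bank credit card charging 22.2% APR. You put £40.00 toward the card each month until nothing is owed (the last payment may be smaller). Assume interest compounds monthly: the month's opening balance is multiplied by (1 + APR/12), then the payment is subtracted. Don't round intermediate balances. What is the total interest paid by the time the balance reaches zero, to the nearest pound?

Monthly rate r = 22.2%/12 = 1.85% = 0.0185.
Payoff takes n = ⌈−ln(1 − rB₀/P)/ln(1+r)⌉ = ⌈53.416⌉ = 54 payments; the last is £16.72.
Total paid = 53·£40.00 + £16.72 = £2,136.72.
Total interest = total paid − principal = £2,136.72 − £1,350.00 = £786.72.

£787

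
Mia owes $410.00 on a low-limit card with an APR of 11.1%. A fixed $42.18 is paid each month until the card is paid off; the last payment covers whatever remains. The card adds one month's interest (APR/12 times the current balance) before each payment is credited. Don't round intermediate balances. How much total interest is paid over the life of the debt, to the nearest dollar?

Monthly rate r = 11.1%/12 = 0.925% = 0.00925.
Payoff takes n = ⌈−ln(1 − rB₀/P)/ln(1+r)⌉ = ⌈10.232⌉ = 11 payments; the last is $9.84.
Total paid = 10·$42.18 + $9.84 = $431.64.
Total interest = total paid − principal = $431.64 − $410.00 = $21.64.

$22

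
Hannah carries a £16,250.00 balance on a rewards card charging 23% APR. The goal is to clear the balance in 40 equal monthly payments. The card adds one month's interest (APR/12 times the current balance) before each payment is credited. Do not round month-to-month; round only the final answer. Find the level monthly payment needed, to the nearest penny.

£585.38

Monthly rate r = 23%/12 = 1.91667% = 0.0191667.
Level-payment amortization: P = B₀·r / (1 − (1+r)^(−n)) = 16250.00·0.0191667 / (1 − 1.01917^(−40)).
Denominator 1 − (1+r)^(−40) = 0.532058503.
P = 311.458 / 0.532058503 ≈ 585.38.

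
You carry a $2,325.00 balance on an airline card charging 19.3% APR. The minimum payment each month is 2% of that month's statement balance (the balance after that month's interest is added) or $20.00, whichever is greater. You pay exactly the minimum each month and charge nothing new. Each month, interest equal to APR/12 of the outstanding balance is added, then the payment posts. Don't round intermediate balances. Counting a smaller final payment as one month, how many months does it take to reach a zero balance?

Monthly rate r = 19.3%/12 = 1.60833% = 0.0160833.
While 2% of the post-interest balance exceeds $20.00, each month B ← (B·(1+r))·(1 − 0.02), i.e. B shrinks by the factor (1+r)·0.98 = 0.99576.
This holds for months 1–203. Entering month 204 the balance is $981.68; 2% of the post-interest balance is now below $20.00, so the flat $20.00 minimum applies from here.
From month 204 a fixed $20.00 at rate r clears $981.68 in 98 more payments. Total: 203 + 98 = 301 months.

301 months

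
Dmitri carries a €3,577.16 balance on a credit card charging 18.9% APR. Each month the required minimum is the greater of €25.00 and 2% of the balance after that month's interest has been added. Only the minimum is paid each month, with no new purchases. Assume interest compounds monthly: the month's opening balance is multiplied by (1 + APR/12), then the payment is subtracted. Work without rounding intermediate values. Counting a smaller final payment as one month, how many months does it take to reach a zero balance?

Monthly rate r = 18.9%/12 = 1.575% = 0.01575.
While 2% of the post-interest balance exceeds €25.00, each month B ← (B·(1+r))·(1 − 0.02), i.e. B shrinks by the factor (1+r)·0.98 = 0.99543.
This holds for months 1–234. Entering month 235 the balance is €1,226.19; 2% of the post-interest balance is now below €25.00, so the flat €25.00 minimum applies from here.
From month 235 a fixed €25.00 at rate r clears €1,226.19 in 95 more payments. Total: 234 + 95 = 329 months.

329 months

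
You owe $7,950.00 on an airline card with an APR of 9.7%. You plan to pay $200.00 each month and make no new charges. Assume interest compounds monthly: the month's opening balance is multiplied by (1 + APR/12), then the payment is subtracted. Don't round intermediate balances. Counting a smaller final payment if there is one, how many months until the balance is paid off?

Monthly rate r = 9.7%/12 = 0.808333% = 0.00808333.
Recurrence: B ← B·(1+r) − $200.00.
Month 1: interest $64.26; balance after payment $7,814.26.
Month 2: interest $63.17; balance after payment $7,677.43.
Closed form: n = −ln(1 − rB₀/P)/ln(1+r) = −ln(0.67869)/ln(1.00808) ≈ 48.143, so the balance reaches zero during payment 49.

49 months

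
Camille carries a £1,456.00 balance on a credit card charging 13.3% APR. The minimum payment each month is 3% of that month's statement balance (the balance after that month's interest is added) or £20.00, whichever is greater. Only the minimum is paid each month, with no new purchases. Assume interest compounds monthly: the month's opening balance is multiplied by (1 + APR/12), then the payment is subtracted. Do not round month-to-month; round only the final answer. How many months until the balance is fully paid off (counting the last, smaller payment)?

83 months

Monthly rate r = 13.3%/12 = 1.10833% = 0.0110833.
While 3% of the post-interest balance exceeds £20.00, each month B ← (B·(1+r))·(1 − 0.03), i.e. B shrinks by the factor (1+r)·0.97 = 0.98075.
This holds for months 1–41. Entering month 42 the balance is £656.25; 3% of the post-interest balance is now below £20.00, so the flat £20.00 minimum applies from here.
From month 42 a fixed £20.00 at rate r clears £656.25 in 42 more payments. Total: 41 + 42 = 83 months.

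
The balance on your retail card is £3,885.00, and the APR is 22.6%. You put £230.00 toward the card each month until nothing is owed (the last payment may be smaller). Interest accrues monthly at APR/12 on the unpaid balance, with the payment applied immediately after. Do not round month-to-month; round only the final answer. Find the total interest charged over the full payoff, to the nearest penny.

Monthly rate r = 22.6%/12 = 1.88333% = 0.0188333.
Payoff takes n = ⌈−ln(1 − rB₀/P)/ln(1+r)⌉ = ⌈20.522⌉ = 21 payments; the last is £120.57.
Total paid = 20·£230.00 + £120.57 = £4,720.57.
Total interest = total paid − principal = £4,720.57 − £3,885.00 = £835.57.

£835.57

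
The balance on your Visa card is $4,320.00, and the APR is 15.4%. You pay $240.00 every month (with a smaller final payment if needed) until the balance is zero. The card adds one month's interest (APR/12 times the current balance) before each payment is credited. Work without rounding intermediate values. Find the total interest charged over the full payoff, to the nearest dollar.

Monthly rate r = 15.4%/12 = 1.28333% = 0.0128333.
Payoff takes n = ⌈−ln(1 − rB₀/P)/ln(1+r)⌉ = ⌈20.598⌉ = 21 payments; the last is $143.98.
Total paid = 20·$240.00 + $143.98 = $4,943.98.
Total interest = total paid − principal = $4,943.98 − $4,320.00 = $623.98.

$624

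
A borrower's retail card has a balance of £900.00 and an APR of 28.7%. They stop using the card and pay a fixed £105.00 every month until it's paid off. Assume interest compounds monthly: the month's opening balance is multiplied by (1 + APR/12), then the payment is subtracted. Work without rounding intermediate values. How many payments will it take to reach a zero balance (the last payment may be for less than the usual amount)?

Monthly rate r = 28.7%/12 = 2.39167% = 0.0239167.
Recurrence: B ← B·(1+r) − £105.00.
Month 1: interest £21.52; balance after payment £816.52.
Month 2: interest £19.53; balance after payment £731.05.
Closed form: n = −ln(1 − rB₀/P)/ln(1+r) = −ln(0.795)/ln(1.02392) ≈ 9.706, so the balance reaches zero during payment 10.

10 payments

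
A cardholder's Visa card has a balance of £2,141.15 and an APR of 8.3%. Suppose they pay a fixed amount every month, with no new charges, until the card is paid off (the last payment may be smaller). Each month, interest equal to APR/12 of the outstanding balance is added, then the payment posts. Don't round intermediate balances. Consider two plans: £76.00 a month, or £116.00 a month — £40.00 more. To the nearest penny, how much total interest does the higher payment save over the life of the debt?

Monthly rate r = 8.3%/12 = 0.691667% = 0.00691667.
At £76.00/mo: n = ⌈−ln(1 − rB₀/P)/ln(1+r)⌉ = 32 payments (last £33.86); total interest = total paid − £2,141.15 = £248.71.
At £116.00/mo: 20 payments (last £94.68); total interest £157.53.
Interest saved = £248.71 − £157.53 = £91.18.

£91.18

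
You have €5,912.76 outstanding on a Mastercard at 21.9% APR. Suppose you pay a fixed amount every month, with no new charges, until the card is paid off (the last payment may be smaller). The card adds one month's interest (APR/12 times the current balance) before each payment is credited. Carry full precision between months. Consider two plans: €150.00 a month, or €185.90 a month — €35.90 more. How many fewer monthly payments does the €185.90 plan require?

Monthly rate r = 21.9%/12 = 1.825% = 0.01825.
At €150.00/mo: n = ⌈−ln(1 − rB₀/P)/ln(1+r)⌉ = 71 payments (last €40.01); total interest = total paid − €5,912.76 = €4,627.25.
At €185.90/mo: 49 payments (last €5.17); total interest €3,015.61.
Payments saved = 71 − 49 = 22.

22 fewer payments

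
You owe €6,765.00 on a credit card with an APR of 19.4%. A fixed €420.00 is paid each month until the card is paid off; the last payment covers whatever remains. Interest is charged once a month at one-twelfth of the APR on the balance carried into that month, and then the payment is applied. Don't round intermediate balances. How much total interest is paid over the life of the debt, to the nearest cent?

Monthly rate r = 19.4%/12 = 1.61667% = 0.0161667.
Payoff takes n = ⌈−ln(1 − rB₀/P)/ln(1+r)⌉ = ⌈18.809⌉ = 19 payments; the last is €340.22.
Total paid = 18·€420.00 + €340.22 = €7,900.22.
Total interest = total paid − principal = €7,900.22 − €6,765.00 = €1,135.22.

€1,135.22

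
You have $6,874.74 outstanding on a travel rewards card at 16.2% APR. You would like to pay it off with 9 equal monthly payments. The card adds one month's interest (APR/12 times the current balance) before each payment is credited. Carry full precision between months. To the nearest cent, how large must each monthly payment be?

$816.34

Monthly rate r = 16.2%/12 = 1.35% = 0.0135.
Level-payment amortization: P = B₀·r / (1 − (1+r)^(−n)) = 6874.74·0.0135 / (1 − 1.0135^(−9)).
Denominator 1 − (1+r)^(−9) = 0.11368883.
P = 92.809 / 0.11368883 ≈ 816.34.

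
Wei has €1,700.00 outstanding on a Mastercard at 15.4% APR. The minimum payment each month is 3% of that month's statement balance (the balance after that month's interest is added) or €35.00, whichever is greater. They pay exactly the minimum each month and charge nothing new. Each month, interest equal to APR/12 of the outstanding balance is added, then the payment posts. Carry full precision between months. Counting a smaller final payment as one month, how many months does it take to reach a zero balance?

Monthly rate r = 15.4%/12 = 1.28333% = 0.0128333.
While 3% of the post-interest balance exceeds €35.00, each month B ← (B·(1+r))·(1 − 0.03), i.e. B shrinks by the factor (1+r)·0.97 = 0.98245.
This holds for months 1–22. Entering month 23 the balance is €1,151.50; 3% of the post-interest balance is now below €35.00, so the flat €35.00 minimum applies from here.
From month 23 a fixed €35.00 at rate r clears €1,151.50 in 44 more payments. Total: 22 + 44 = 66 months.

66 months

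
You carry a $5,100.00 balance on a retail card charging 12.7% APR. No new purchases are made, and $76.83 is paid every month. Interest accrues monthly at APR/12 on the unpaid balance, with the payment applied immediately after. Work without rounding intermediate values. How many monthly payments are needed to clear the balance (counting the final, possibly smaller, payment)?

Monthly rate r = 12.7%/12 = 1.05833% = 0.0105833.
Recurrence: B ← B·(1+r) − $76.83.
Month 1: interest $53.98; balance after payment $5,077.15.
Month 2: interest $53.73; balance after payment $5,054.05.
Closed form: n = −ln(1 − rB₀/P)/ln(1+r) = −ln(0.29747)/ln(1.01058) ≈ 115.165, so the balance reaches zero during payment 116.

116 payments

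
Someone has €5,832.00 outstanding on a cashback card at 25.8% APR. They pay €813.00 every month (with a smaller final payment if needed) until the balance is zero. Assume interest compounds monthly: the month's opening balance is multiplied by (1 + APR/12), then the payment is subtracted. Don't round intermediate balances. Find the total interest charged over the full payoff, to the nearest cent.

Monthly rate r = 25.8%/12 = 2.15% = 0.0215.
Payoff takes n = ⌈−ln(1 − rB₀/P)/ln(1+r)⌉ = ⌈7.874⌉ = 8 payments; the last is €711.88.
Total paid = 7·€813.00 + €711.88 = €6,402.88.
Total interest = total paid − principal = €6,402.88 − €5,832.00 = €570.88.

€570.88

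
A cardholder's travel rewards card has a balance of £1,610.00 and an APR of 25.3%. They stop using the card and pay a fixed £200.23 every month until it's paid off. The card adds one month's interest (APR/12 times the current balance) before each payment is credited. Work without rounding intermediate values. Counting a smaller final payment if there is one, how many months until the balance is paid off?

Monthly rate r = 25.3%/12 = 2.10833% = 0.0210833.
Recurrence: B ← B·(1+r) − £200.23.
Month 1: interest £33.94; balance after payment £1,443.71.
Month 2: interest £30.44; balance after payment £1,273.92.
Closed form: n = −ln(1 − rB₀/P)/ln(1+r) = −ln(0.83047)/ln(1.02108) ≈ 8.903, so the balance reaches zero during payment 9.

9 months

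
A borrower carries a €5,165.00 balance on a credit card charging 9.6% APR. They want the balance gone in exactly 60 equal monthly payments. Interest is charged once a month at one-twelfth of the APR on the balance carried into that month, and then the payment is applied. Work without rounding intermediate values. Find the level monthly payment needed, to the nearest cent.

Monthly rate r = 9.6%/12 = 0.8% = 0.008.
Level-payment amortization: P = B₀·r / (1 − (1+r)^(−n)) = 5165.00·0.008 / (1 − 1.008^(−60)).
Denominator 1 − (1+r)^(−60) = 0.380033713.
P = 41.32 / 0.380033713 ≈ 108.73.

€108.73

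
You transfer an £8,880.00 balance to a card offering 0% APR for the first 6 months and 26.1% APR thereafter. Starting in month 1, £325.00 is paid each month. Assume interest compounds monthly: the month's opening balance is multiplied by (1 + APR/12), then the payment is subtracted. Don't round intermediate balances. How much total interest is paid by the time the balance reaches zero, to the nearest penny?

Promo months 1–6 at r₀ = 0%/12 = 0; months 7+ at r₁ = 26.1%/12 = 0.02175.
After month 6 (no interest yet): B = £8,880.00 − 6·£325.00 = £6,930.00.
Then at r₁ with £325.00/mo: n₂ = −ln(1 − r₁·B/P)/ln(1+r₁) ≈ 28.96 → 29 more payments.
Total paid = 34·£325.00 + £313.29 = £11,363.29; interest = £11,363.29 − £8,880.00 = £2,483.29.

£2,483.29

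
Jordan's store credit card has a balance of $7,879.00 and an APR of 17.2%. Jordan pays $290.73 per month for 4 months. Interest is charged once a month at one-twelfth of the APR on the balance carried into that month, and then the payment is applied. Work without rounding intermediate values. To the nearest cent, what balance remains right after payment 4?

$7,152.37

Monthly rate r = 17.2%/12 = 1.43333% = 0.0143333.
Each month: B ← B·(1+r) − $290.73.
Month 1: interest $112.93; balance after payment $7,701.20.
Month 2: interest $110.38; balance after payment $7,520.86.
Month 3: interest $107.80; balance after payment $7,337.93.
Month 4: interest $105.18; balance after payment $7,152.37.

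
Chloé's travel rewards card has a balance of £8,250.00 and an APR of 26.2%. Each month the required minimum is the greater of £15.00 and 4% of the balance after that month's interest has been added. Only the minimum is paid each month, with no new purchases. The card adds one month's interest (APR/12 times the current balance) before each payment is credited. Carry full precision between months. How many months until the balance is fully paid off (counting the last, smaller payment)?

198 months

Monthly rate r = 26.2%/12 = 2.18333% = 0.0218333.
While 4% of the post-interest balance exceeds £15.00, each month B ← (B·(1+r))·(1 − 0.04), i.e. B shrinks by the factor (1+r)·0.96 = 0.98096.
This holds for months 1–162. Entering month 163 the balance is £366.41; 4% of the post-interest balance is now below £15.00, so the flat £15.00 minimum applies from here.
From month 163 a fixed £15.00 at rate r clears £366.41 in 36 more payments. Total: 162 + 36 = 198 months.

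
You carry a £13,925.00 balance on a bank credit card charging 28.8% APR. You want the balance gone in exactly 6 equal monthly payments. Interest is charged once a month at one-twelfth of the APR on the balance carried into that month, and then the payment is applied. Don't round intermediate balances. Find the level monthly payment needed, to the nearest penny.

£2,519.63

Monthly rate r = 28.8%/12 = 2.4% = 0.024.
Level-payment amortization: P = B₀·r / (1 − (1+r)^(−n)) = 13925.00·0.024 / (1 − 1.024^(−6)).
Denominator 1 − (1+r)^(−6) = 0.132638262.
P = 334.2 / 0.132638262 ≈ 2519.63.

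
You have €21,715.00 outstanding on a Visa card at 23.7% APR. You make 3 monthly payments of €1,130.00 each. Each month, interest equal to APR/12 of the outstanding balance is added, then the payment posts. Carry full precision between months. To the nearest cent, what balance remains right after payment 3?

€19,569.80

Monthly rate r = 23.7%/12 = 1.975% = 0.01975.
Each month: B ← B·(1+r) − €1,130.00.
Month 1: interest €428.87; balance after payment €21,013.87.
Month 2: interest €415.02; balance after payment €20,298.90.
Month 3: interest €400.90; balance after payment €19,569.80.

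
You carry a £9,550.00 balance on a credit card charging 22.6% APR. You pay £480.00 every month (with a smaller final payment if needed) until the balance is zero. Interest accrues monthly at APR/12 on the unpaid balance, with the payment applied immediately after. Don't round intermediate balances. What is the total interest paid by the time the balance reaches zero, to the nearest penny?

Monthly rate r = 22.6%/12 = 1.88333% = 0.0188333.
Payoff takes n = ⌈−ln(1 − rB₀/P)/ln(1+r)⌉ = ⌈25.165⌉ = 26 payments; the last is £79.78.
Total paid = 25·£480.00 + £79.78 = £12,079.78.
Total interest = total paid − principal = £12,079.78 − £9,550.00 = £2,529.78.

£2,529.78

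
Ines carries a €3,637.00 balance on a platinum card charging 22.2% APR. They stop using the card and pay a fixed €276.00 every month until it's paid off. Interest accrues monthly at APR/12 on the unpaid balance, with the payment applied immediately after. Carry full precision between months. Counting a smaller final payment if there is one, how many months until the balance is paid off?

16 months

Monthly rate r = 22.2%/12 = 1.85% = 0.0185.
Recurrence: B ← B·(1+r) − €276.00.
Month 1: interest €67.28; balance after payment €3,428.28.
Month 2: interest €63.42; balance after payment €3,215.71.
Closed form: n = −ln(1 − rB₀/P)/ln(1+r) = −ln(0.75622)/ln(1.0185) ≈ 15.244, so the balance reaches zero during payment 16.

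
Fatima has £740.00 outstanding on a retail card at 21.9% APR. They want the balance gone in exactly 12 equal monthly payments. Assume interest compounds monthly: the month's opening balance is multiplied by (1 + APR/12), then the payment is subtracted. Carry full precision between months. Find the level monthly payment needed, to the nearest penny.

Monthly rate r = 21.9%/12 = 1.825% = 0.01825.
Level-payment amortization: P = B₀·r / (1 − (1+r)^(−n)) = 740.00·0.01825 / (1 − 1.01825^(−12)).
Denominator 1 − (1+r)^(−12) = 0.195090645.
P = 13.505 / 0.195090645 ≈ 69.22.

£69.22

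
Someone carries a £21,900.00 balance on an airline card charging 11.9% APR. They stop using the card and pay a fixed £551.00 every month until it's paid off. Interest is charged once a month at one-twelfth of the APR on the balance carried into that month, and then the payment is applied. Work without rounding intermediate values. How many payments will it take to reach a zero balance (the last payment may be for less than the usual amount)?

51 months

Monthly rate r = 11.9%/12 = 0.991667% = 0.00991667.
Recurrence: B ← B·(1+r) − £551.00.
Month 1: interest £217.18; balance after payment £21,566.17.
Month 2: interest £213.86; balance after payment £21,229.04.
Closed form: n = −ln(1 − rB₀/P)/ln(1+r) = −ln(0.60585)/ln(1.00992) ≈ 50.783, so the balance reaches zero during payment 51.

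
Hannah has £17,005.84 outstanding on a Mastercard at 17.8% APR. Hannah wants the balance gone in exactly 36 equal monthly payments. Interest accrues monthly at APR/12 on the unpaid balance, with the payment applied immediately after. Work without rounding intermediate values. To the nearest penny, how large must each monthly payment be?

£613.10

Monthly rate r = 17.8%/12 = 1.48333% = 0.0148333.
Level-payment amortization: P = B₀·r / (1 − (1+r)^(−n)) = 17005.84·0.0148333 / (1 − 1.01483^(−36)).
Denominator 1 − (1+r)^(−36) = 0.411441078.
P = 252.253 / 0.411441078 ≈ 613.10.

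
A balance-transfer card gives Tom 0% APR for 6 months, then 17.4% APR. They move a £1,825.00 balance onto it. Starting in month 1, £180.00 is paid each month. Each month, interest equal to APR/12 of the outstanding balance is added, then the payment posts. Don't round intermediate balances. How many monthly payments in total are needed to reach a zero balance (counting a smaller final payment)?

11 months

Promo months 1–6 at r₀ = 0%/12 = 0; months 7+ at r₁ = 17.4%/12 = 0.0145.
After month 6 (no interest yet): B = £1,825.00 − 6·£180.00 = £745.00.
Then at r₁ with £180.00/mo: n₂ = −ln(1 − r₁·B/P)/ln(1+r₁) ≈ 4.30 → 5 more payments.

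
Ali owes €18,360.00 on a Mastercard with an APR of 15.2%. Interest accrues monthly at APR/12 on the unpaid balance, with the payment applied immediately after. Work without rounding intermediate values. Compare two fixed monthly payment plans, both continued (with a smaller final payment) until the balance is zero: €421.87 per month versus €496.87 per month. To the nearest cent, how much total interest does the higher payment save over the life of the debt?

€1,940.44

Monthly rate r = 15.2%/12 = 1.26667% = 0.0126667.
At €421.87/mo: n = ⌈−ln(1 − rB₀/P)/ln(1+r)⌉ = 64 payments (last €279.55); total interest = total paid − €18,360.00 = €8,497.36.
At €496.87/mo: 51 payments (last €73.42); total interest €6,556.92.
Interest saved = €8,497.36 − €6,556.92 = €1,940.44.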